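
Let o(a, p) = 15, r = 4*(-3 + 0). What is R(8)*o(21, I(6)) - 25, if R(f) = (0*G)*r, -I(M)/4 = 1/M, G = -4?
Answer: -25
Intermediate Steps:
r = -12 (r = 4*(-3) = -12)
I(M) = -4/M
R(f) = 0 (R(f) = (0*(-4))*(-12) = 0*(-12) = 0)
R(8)*o(21, I(6)) - 25 = 0*15 - 25 = 0 - 25 = -25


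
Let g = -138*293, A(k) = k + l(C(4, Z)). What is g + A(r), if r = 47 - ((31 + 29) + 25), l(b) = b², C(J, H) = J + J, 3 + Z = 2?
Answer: -40408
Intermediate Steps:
Z = -1 (Z = -3 + 2 = -1)
C(J, H) = 2*J
r = -38 (r = 47 - (60 + 25) = 47 - 1*85 = 47 - 85 = -38)
A(k) = 64 + k (A(k) = k + (2*4)² = k + 8² = k + 64 = 64 + k)
g = -40434
g + A(r) = -40434 + (64 - 38) = -40434 + 26 = -40408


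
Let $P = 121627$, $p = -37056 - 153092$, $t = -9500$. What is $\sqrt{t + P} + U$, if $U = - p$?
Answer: $190148 + \sqrt{112127} \approx 1.9048 \cdot 10^{5}$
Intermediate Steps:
$p = -190148$ ($p = -37056 - 153092 = -190148$)
$U = 190148$ ($U = \left(-1\right) \left(-190148\right) = 190148$)
$\sqrt{t + P} + U = \sqrt{-9500 + 121627} + 190148 = \sqrt{112127} + 190148 = 190148 + \sqrt{112127}$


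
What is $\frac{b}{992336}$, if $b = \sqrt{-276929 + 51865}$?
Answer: $\frac{i \sqrt{56266}}{496168} \approx 0.00047807 i$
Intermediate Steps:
$b = 2 i \sqrt{56266}$ ($b = \sqrt{-225064} = 2 i \sqrt{56266} \approx 474.41 i$)
$\frac{b}{992336} = \frac{2 i \sqrt{56266}}{992336} = 2 i \sqrt{56266} \cdot \frac{1}{992336} = \frac{i \sqrt{56266}}{496168}$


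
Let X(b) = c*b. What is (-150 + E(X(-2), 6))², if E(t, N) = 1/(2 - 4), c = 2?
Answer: 90601/4 ≈ 22650.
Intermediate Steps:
X(b) = 2*b
E(t, N) = -½ (E(t, N) = 1/(-2) = -½)
(-150 + E(X(-2), 6))² = (-150 - ½)² = (-301/2)² = 90601/4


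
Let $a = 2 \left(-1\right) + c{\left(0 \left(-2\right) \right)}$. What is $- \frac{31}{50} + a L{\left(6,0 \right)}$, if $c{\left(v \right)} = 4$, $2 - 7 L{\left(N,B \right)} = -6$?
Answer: $\frac{583}{350} \approx 1.6657$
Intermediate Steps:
$L{\left(N,B \right)} = \frac{8}{7}$ ($L{\left(N,B \right)} = \frac{2}{7} - - \frac{6}{7} = \frac{2}{7} + \frac{6}{7} = \frac{8}{7}$)
$a = 2$ ($a = 2 \left(-1\right) + 4 = -2 + 4 = 2$)
$- \frac{31}{50} + a L{\left(6,0 \right)} = - \frac{31}{50} + 2 \cdot \frac{8}{7} = \left(-31\right) \frac{1}{50} + \frac{16}{7} = - \frac{31}{50} + \frac{16}{7} = \frac{583}{350}$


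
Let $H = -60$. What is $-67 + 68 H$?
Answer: $-4147$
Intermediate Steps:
$-67 + 68 H = -67 + 68 \left(-60\right) = -67 - 4080 = -4147$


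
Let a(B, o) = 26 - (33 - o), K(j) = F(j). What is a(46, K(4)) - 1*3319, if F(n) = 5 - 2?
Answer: -3323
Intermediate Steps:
F(n) = 3
K(j) = 3
a(B, o) = -7 + o (a(B, o) = 26 + (-33 + o) = -7 + o)
a(46, K(4)) - 1*3319 = (-7 + 3) - 1*3319 = -4 - 3319 = -3323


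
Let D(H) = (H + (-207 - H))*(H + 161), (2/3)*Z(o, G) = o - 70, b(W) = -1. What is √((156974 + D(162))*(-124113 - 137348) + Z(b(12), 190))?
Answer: I*√94244140798/2 ≈ 1.535e+5*I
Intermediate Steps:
Z(o, G) = -105 + 3*o/2 (Z(o, G) = 3*(o - 70)/2 = 3*(-70 + o)/2 = -105 + 3*o/2)
D(H) = -33327 - 207*H (D(H) = -207*(161 + H) = -33327 - 207*H)
√((156974 + D(162))*(-124113 - 137348) + Z(b(12), 190)) = √((156974 + (-33327 - 207*162))*(-124113 - 137348) + (-105 + (3/2)*(-1))) = √((156974 + (-33327 - 33534))*(-261461) + (-105 - 3/2)) = √((156974 - 66861)*(-261461) - 213/2) = √(90113*(-261461) - 213/2) = √(-23561035093 - 213/2) = √(-47122070399/2) = I*√94244140798/2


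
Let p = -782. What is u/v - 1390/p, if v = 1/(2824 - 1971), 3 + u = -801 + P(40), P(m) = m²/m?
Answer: -254810877/391 ≈ -6.5169e+5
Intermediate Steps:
P(m) = m
u = -764 (u = -3 + (-801 + 40) = -3 - 761 = -764)
v = 1/853 ≈ 0.0011723
u/v - 1390/p = -764/1/853 - 1390/(-782) = -764*853 - 1390*(-1/782) = -651692 + 695/391 = -254810877/391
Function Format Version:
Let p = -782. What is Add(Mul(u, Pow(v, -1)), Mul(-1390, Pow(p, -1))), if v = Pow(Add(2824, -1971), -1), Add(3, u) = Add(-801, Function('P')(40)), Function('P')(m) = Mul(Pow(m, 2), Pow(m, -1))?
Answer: Rational(-254810877, 391) ≈ -6.5169e+5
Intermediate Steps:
Function('P')(m) = m
u = -764 (u = Add(-3, Add(-801, 40)) = Add(-3, -761) = -764)
v = Rational(1, 853) (v = Pow(853, -1) = Rational(1, 853) ≈ 0.0011723)
Add(Mul(u, Pow(v, -1)), Mul(-1390, Pow(p, -1))) = Add(Mul(-764, Pow(Rational(1, 853), -1)), Mul(-1390, Pow(-782, -1))) = Add(Mul(-764, 853), Mul(-1390, Rational(-1, 782))) = Add(-651692, Rational(695, 391)) = Rational(-254810877, 391)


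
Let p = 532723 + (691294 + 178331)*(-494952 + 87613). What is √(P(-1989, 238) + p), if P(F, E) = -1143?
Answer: I*√354231646295 ≈ 5.9517e+5*I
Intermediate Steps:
p = -354231645152 (p = 532723 + 869625*(-407339) = 532723 - 354232177875 = -354231645152)
√(P(-1989, 238) + p) = √(-1143 - 354231645152) = √(-354231646295) = I*√354231646295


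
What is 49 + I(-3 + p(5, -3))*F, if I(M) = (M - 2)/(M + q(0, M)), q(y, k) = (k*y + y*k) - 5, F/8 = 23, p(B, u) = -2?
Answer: 889/5 ≈ 177.80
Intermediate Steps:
F = 184 (F = 8*23 = 184)
q(y, k) = -5 + 2*k*y (q(y, k) = (k*y + k*y) - 5 = 2*k*y - 5 = -5 + 2*k*y)
I(M) = (-2 + M)/(-5 + M) (I(M) = (M - 2)/(M + (-5 + 2*M*0)) = (-2 + M)/(M + (-5 + 0)) = (-2 + M)/(M - 5) = (-2 + M)/(-5 + M))
49 + I(-3 + p(5, -3))*F = 49 + ((-2 + (-3 - 2))/(-5 + (-3 - 2)))*184 = 49 + ((-2 - 5)/(-5 - 5))*184 = 49 + (-7/(-10))*184 = 49 - 1/10*(-7)*184 = 49 + (7/10)*184 = 49 + 644/5 = 889/5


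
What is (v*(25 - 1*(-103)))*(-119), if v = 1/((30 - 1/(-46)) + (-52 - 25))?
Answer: 700672/2161 ≈ 324.23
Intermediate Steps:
v = -46/2161 (v = 1/((30 - 1*(-1/46)) - 77) = 1/((30 + 1/46) - 77) = 1/(1381/46 - 77) = 1/(-2161/46) = -46/2161 ≈ -0.021286)
(v*(25 - 1*(-103)))*(-119) = -46*(25 - 1*(-103))/2161*(-119) = -46*(25 + 103)/2161*(-119) = -46/2161*128*(-119) = -5888/2161*(-119) = 700672/2161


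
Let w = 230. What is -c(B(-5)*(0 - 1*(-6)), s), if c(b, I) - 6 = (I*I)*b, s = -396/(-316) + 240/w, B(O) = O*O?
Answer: -2631898284/3301489 ≈ -797.19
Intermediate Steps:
B(O) = O²
s = 4173/1817 (s = -396/(-316) + 240/230 = -396*(-1/316) + 240*(1/230) = 99/79 + 24/23 = 4173/1817 ≈ 2.2966)
c(b, I) = 6 + b*I² (c(b, I) = 6 + (I*I)*b = 6 + I²*b = 6 + b*I²)
-c(B(-5)*(0 - 1*(-6)), s) = -(6 + ((-5)²*(0 - 1*(-6)))*(4173/1817)²) = -(6 + (25*(0 + 6))*(17413929/3301489)) = -(6 + (25*6)*(17413929/3301489)) = -(6 + 150*(17413929/3301489)) = -(6 + 2612089350/3301489) = -1*2631898284/3301489 = -2631898284/3301489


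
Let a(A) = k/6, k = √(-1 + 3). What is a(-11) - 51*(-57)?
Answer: 2907 + √2/6 ≈ 2907.2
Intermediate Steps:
k = √2 ≈ 1.4142
a(A) = √2/6
a(-11) - 51*(-57) = √2/6 - 51*(-57) = √2/6 + 2907 = 2907 + √2/6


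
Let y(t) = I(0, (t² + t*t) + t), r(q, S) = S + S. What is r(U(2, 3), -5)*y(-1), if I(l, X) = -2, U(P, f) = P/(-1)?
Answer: 20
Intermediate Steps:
U(P, f) = -P (U(P, f) = P*(-1) = -P)
r(q, S) = 2*S
y(t) = -2
r(U(2, 3), -5)*y(-1) = (2*(-5))*(-2) = -10*(-2) = 20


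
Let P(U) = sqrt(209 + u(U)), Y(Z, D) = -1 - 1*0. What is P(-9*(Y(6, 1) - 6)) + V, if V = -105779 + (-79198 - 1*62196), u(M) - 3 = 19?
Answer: -247173 + sqrt(231) ≈ -2.4716e+5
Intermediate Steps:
u(M) = 22 (u(M) = 3 + 19 = 22)
Y(Z, D) = -1 (Y(Z, D) = -1 + 0 = -1)
V = -247173 (V = -105779 + (-79198 - 62196) = -105779 - 141394 = -247173)
P(U) = sqrt(231) (P(U) = sqrt(209 + 22) = sqrt(231))
P(-9*(Y(6, 1) - 6)) + V = sqrt(231) - 247173 = -247173 + sqrt(231)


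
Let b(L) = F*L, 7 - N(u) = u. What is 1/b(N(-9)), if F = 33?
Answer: 1/528 ≈ 0.0018939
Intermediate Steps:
N(u) = 7 - u
b(L) = 33*L
1/b(N(-9)) = 1/(33*(7 - 1*(-9))) = 1/(33*(7 + 9)) = 1/(33*16) = 1/528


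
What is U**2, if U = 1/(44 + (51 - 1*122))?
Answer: 1/729 ≈ 0.0013717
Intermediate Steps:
U = -1/27 (U = 1/(44 + (51 - 122)) = 1/(44 - 71) = 1/(-27) = -1/27 ≈ -0.037037)
U**2 = (-1/27)**2 = 1/729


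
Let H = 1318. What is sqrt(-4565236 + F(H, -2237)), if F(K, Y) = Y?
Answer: 3*I*sqrt(507497) ≈ 2137.2*I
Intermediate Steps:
sqrt(-4565236 + F(H, -2237)) = sqrt(-4565236 - 2237) = sqrt(-4567473) = 3*I*sqrt(507497)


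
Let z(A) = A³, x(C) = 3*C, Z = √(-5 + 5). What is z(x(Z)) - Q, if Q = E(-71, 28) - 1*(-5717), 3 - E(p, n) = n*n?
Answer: -4936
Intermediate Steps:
E(p, n) = 3 - n² (E(p, n) = 3 - n*n = 3 - n²)
Z = 0 (Z = √0 = 0)
Q = 4936 (Q = (3 - 1*28²) - 1*(-5717) = (3 - 1*784) + 5717 = (3 - 784) + 5717 = -781 + 5717 = 4936)
z(x(Z)) - Q = (3*0)³ - 1*4936 = 0³ - 4936 = 0 - 4936 = -4936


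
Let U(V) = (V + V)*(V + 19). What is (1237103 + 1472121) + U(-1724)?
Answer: 8588064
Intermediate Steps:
U(V) = 2*V*(19 + V) (U(V) = (2*V)*(19 + V) = 2*V*(19 + V))
(1237103 + 1472121) + U(-1724) = (1237103 + 1472121) + 2*(-1724)*(19 - 1724) = 2709224 + 2*(-1724)*(-1705) = 2709224 + 5878840 = 8588064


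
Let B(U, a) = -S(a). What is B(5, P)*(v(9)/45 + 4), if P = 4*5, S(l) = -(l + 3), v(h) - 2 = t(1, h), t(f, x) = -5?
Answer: 1357/15 ≈ 90.467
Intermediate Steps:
v(h) = -3 (v(h) = 2 - 5 = -3)
S(l) = -3 - l (S(l) = -(3 + l) = -3 - l)
P = 20
B(U, a) = 3 + a (B(U, a) = -(-3 - a) = 3 + a)
B(5, P)*(v(9)/45 + 4) = (3 + 20)*(-3/45 + 4) = 23*((1/45)*(-3) + 4) = 23*(-1/15 + 4) = 23*(59/15) = 1357/15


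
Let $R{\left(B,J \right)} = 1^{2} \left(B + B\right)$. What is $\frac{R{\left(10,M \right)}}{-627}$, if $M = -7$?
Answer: $- \frac{20}{627} \approx -0.031898$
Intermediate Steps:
$R{\left(B,J \right)} = 2 B$ ($R{\left(B,J \right)} = 1 \cdot 2 B = 2 B$)
$\frac{R{\left(10,M \right)}}{-627} = \frac{2 \cdot 10}{-627} = 20 \left(- \frac{1}{627}\right) = - \frac{20}{627}$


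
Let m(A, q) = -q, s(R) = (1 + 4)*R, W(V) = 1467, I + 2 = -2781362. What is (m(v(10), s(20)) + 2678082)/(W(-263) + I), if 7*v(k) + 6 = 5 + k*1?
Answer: -2677982/2779897 ≈ -0.96334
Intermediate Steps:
I = -2781364 (I = -2 - 2781362 = -2781364)
s(R) = 5*R
v(k) = -1/7 + k/7 (v(k) = -6/7 + (5 + k*1)/7 = -6/7 + (5 + k)/7 = -6/7 + (5/7 + k/7) = -1/7 + k/7)
(m(v(10), s(20)) + 2678082)/(W(-263) + I) = (-5*20 + 2678082)/(1467 - 2781364) = (-1*100 + 2678082)/(-2779897) = (-100 + 2678082)*(-1/2779897) = 2677982*(-1/2779897) = -2677982/2779897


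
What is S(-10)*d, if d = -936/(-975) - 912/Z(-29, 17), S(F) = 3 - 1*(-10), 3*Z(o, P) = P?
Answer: -883896/425 ≈ -2079.8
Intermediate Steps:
Z(o, P) = P/3
S(F) = 13 (S(F) = 3 + 10 = 13)
d = -67992/425 (d = -936/(-975) - 912/((1/3)*17) = -936*(-1/975) - 912/17/3 = 24/25 - 912*3/17 = 24/25 - 2736/17 = -67992/425 ≈ -159.98)
S(-10)*d = 13*(-67992/425) = -883896/425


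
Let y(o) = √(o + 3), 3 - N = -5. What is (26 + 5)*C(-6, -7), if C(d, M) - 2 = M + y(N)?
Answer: -155 + 31*√11 ≈ -52.185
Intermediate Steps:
N = 8 (N = 3 - 1*(-5) = 3 + 5 = 8)
y(o) = √(3 + o)
C(d, M) = 2 + M + √11 (C(d, M) = 2 + (M + √(3 + 8)) = 2 + (M + √11) = 2 + M + √11)
(26 + 5)*C(-6, -7) = (26 + 5)*(2 - 7 + √11) = 31*(-5 + √11) = -155 + 31*√11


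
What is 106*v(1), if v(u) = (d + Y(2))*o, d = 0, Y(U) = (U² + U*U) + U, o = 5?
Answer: 5300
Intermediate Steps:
Y(U) = U + 2*U² (Y(U) = (U² + U²) + U = 2*U² + U = U + 2*U²)
v(u) = 50 (v(u) = (0 + 2*(1 + 2*2))*5 = (0 + 2*(1 + 4))*5 = (0 + 2*5)*5 = (0 + 10)*5 = 10*5 = 50)
106*v(1) = 106*50 = 5300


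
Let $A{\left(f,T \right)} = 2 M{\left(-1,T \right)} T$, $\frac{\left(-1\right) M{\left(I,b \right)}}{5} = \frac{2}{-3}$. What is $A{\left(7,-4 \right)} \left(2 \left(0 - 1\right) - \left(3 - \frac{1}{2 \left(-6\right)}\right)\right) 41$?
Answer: $\frac{50020}{9} \approx 5557.8$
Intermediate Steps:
$M{\left(I,b \right)} = \frac{10}{3}$ ($M{\left(I,b \right)} = - 5 \frac{2}{-3} = - 5 \cdot 2 \left(- \frac{1}{3}\right) = \left(-5\right) \left(- \frac{2}{3}\right) = \frac{10}{3}$)
$A{\left(f,T \right)} = \frac{20 T}{3}$ ($A{\left(f,T \right)} = 2 \cdot \frac{10}{3} T = \frac{20 T}{3}$)
$A{\left(7,-4 \right)} \left(2 \left(0 - 1\right) - \left(3 - \frac{1}{2 \left(-6\right)}\right)\right) 41 = \frac{20}{3} \left(-4\right) \left(2 \left(0 - 1\right) - \left(3 - \frac{1}{2 \left(-6\right)}\right)\right) 41 = - \frac{80 \left(2 \left(-1\right) - \left(3 - \frac{1}{-12}\right)\right)}{3} \cdot 41 = - \frac{80 \left(-2 + \left(-3 + 1 \left(- \frac{1}{12}\right)\right)\right)}{3} \cdot 41 = - \frac{80 \left(-2 - \frac{37}{12}\right)}{3} \cdot 41 = \left(- \frac{80}{3}\right) \left(- \frac{61}{12}\right) 41 = \frac{1220}{9} \cdot 41 = \frac{50020}{9}$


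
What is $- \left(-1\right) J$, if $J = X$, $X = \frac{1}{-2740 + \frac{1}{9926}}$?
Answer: $- \frac{9926}{27197239} \approx -0.00036496$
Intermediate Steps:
$X = - \frac{9926}{27197239}$ ($X = \frac{1}{-2740 + \frac{1}{9926}} = \frac{1}{- \frac{27197239}{9926}} = - \frac{9926}{27197239} \approx -0.00036496$)
$J = - \frac{9926}{27197239} \approx -0.00036496$
$- \left(-1\right) J = - \frac{\left(-1\right) \left(-9926\right)}{27197239} = \left(-1\right) \frac{9926}{27197239} = - \frac{9926}{27197239}$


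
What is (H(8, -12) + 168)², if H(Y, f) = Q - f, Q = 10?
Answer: 36100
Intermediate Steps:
H(Y, f) = 10 - f
(H(8, -12) + 168)² = ((10 - 1*(-12)) + 168)² = ((10 + 12) + 168)² = (22 + 168)² = 190² = 36100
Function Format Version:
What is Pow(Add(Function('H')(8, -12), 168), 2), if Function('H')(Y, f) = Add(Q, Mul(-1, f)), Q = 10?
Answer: 36100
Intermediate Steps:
Function('H')(Y, f) = Add(10, Mul(-1, f))
Pow(Add(Function('H')(8, -12), 168), 2) = Pow(Add(Add(10, Mul(-1, -12)), 168), 2) = Pow(Add(Add(10, 12), 168), 2) = Pow(Add(22, 168), 2) = Pow(190, 2) = 36100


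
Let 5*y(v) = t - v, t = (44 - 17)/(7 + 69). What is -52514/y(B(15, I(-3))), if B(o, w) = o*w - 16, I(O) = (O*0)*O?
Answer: -1814120/113 ≈ -16054.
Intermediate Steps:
I(O) = 0 (I(O) = 0*O = 0)
t = 27/76 ≈ 0.35526
B(o, w) = -16 + o*w
y(v) = 27/380 - v/5 (y(v) = (27/76 - v)/5 = 27/380 - v/5)
-52514/y(B(15, I(-3))) = -52514/(27/380 - (-16 + 15*0)/5) = -52514/(27/380 - (-16 + 0)/5) = -52514/(27/380 - ⅕*(-16)) = -52514/(27/380 + 16/5) = -52514/1243/380 = -52514*380/1243 = -1814120/113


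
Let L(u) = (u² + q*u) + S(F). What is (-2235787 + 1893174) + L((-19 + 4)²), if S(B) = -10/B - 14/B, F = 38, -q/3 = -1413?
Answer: 12573941/19 ≈ 6.6179e+5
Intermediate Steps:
q = 4239 (q = -3*(-1413) = 4239)
S(B) = -24/B
L(u) = -12/19 + u² + 4239*u (L(u) = (u² + 4239*u) - 24/38 = (u² + 4239*u) - 24*1/38 = (u² + 4239*u) - 12/19 = -12/19 + u² + 4239*u)
(-2235787 + 1893174) + L((-19 + 4)²) = (-2235787 + 1893174) + (-12/19 + ((-19 + 4)²)² + 4239*(-19 + 4)²) = -342613 + (-12/19 + ((-15)²)² + 4239*(-15)²) = -342613 + (-12/19 + 225² + 4239*225) = -342613 + (-12/19 + 50625 + 953775) = -342613 + 19083588/19 = 12573941/19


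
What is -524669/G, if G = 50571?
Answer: -524669/50571 ≈ -10.375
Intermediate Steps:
-524669/G = -524669/50571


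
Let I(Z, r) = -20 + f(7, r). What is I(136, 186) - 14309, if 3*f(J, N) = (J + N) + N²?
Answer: -8198/3 ≈ -2732.7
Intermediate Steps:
f(J, N) = J/3 + N/3 + N²/3 (f(J, N) = ((J + N) + N²)/3 = (J + N + N²)/3 = J/3 + N/3 + N²/3)
I(Z, r) = -53/3 + r/3 + r²/3 (I(Z, r) = -20 + ((⅓)*7 + r/3 + r²/3) = -20 + (7/3 + r/3 + r²/3) = -53/3 + r/3 + r²/3)
I(136, 186) - 14309 = (-53/3 + (⅓)*186 + (⅓)*186²) - 14309 = (-53/3 + 62 + (⅓)*34596) - 14309 = (-53/3 + 62 + 11532) - 14309 = 34729/3 - 14309 = -8198/3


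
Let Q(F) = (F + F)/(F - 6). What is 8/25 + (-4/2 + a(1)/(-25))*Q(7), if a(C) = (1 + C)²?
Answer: -748/25 ≈ -29.920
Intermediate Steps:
Q(F) = 2*F/(-6 + F) (Q(F) = (2*F)/(-6 + F) = 2*F/(-6 + F))
8/25 + (-4/2 + a(1)/(-25))*Q(7) = 8/25 + (-4/2 + (1 + 1)²/(-25))*(2*7/(-6 + 7)) = 8*(1/25) + (-4*½ + 2²*(-1/25))*(2*7/1) = 8/25 + (-2 + 4*(-1/25))*(2*7*1) = 8/25 + (-2 - 4/25)*14 = 8/25 - 54/25*14 = 8/25 - 756/25 = -748/25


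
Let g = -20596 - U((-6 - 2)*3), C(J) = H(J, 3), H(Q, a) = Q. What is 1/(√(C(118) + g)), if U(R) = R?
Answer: -I*√20454/20454 ≈ -0.0069922*I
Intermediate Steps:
C(J) = J
g = -20572 (g = -20596 - (-6 - 2)*3 = -20596 - (-8)*3 = -20596 - 1*(-24) = -20596 + 24 = -20572)
1/(√(C(118) + g)) = 1/(√(118 - 20572)) = 1/(√(-20454)) = 1/(I*√20454) = -I*√20454/20454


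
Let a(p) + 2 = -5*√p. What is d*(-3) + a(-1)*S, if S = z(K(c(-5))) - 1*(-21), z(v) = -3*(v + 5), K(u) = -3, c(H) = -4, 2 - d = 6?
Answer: -18 - 75*I ≈ -18.0 - 75.0*I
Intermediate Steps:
d = -4 (d = 2 - 1*6 = 2 - 6 = -4)
a(p) = -2 - 5*√p
z(v) = -15 - 3*v (z(v) = -3*(5 + v) = -15 - 3*v)
S = 15 (S = (-15 - 3*(-3)) - 1*(-21) = (-15 + 9) + 21 = -6 + 21 = 15)
d*(-3) + a(-1)*S = -4*(-3) + (-2 - 5*I)*15 = 12 + (-2 - 5*I)*15 = 12 + (-30 - 75*I) = -18 - 75*I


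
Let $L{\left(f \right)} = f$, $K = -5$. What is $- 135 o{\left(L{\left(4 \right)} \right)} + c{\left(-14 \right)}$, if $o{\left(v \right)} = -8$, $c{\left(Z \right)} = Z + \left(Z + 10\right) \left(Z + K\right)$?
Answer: $1142$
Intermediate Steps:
$c{\left(Z \right)} = Z + \left(-5 + Z\right) \left(10 + Z\right)$ ($c{\left(Z \right)} = Z + \left(Z + 10\right) \left(Z - 5\right) = Z + \left(10 + Z\right) \left(-5 + Z\right) = Z + \left(-5 + Z\right) \left(10 + Z\right)$)
$- 135 o{\left(L{\left(4 \right)} \right)} + c{\left(-14 \right)} = \left(-135\right) \left(-8\right) + \left(-50 + \left(-14\right)^{2} + 6 \left(-14\right)\right) = 1080 - -62 = 1080 + 62 = 1142$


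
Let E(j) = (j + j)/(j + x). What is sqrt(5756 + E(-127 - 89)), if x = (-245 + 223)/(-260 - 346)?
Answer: 2*sqrt(6163940754779)/65437 ≈ 75.881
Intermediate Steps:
x = 11/303 (x = -22/(-606) = -22*(-1/606) = 11/303 ≈ 0.036304)
E(j) = 2*j/(11/303 + j) (E(j) = (j + j)/(j + 11/303) = (2*j)/(11/303 + j) = 2*j/(11/303 + j))
sqrt(5756 + E(-127 - 89)) = sqrt(5756 + 606*(-127 - 89)/(11 + 303*(-127 - 89))) = sqrt(5756 + 606*(-216)/(11 + 303*(-216))) = sqrt(5756 + 606*(-216)/(11 - 65448)) = sqrt(5756 + 606*(-216)/(-65437)) = sqrt(5756 + 606*(-216)*(-1/65437)) = sqrt(5756 + 130896/65437) = sqrt(376786268/65437) = 2*sqrt(6163940754779)/65437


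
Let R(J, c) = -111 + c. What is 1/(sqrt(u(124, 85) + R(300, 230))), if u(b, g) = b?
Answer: sqrt(3)/27 ≈ 0.064150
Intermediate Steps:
1/(sqrt(u(124, 85) + R(300, 230))) = 1/(sqrt(124 + (-111 + 230))) = 1/(sqrt(124 + 119)) = 1/(sqrt(243)) = 1/(9*sqrt(3)) = sqrt(3)/27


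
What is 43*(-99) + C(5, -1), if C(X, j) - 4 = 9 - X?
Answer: -4249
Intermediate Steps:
C(X, j) = 13 - X (C(X, j) = 4 + (9 - X) = 13 - X)
43*(-99) + C(5, -1) = 43*(-99) + (13 - 1*5) = -4257 + (13 - 5) = -4257 + 8 = -4249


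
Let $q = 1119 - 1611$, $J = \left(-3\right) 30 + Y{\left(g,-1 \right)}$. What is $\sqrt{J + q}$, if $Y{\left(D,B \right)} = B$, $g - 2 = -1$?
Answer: $i \sqrt{583} \approx 24.145 i$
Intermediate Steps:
$g = 1$ ($g = 2 - 1 = 1$)
$J = -91$ ($J = \left(-3\right) 30 - 1 = -90 - 1 = -91$)
$q = -492$
$\sqrt{J + q} = \sqrt{-91 - 492} = \sqrt{-583} = i \sqrt{583}$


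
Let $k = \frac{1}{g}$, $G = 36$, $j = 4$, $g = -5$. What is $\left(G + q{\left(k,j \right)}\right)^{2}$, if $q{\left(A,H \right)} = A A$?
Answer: $\frac{811801}{625} \approx 1298.9$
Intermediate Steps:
$k = - \frac{1}{5}$ ($k = \frac{1}{-5} = - \frac{1}{5} \approx -0.2$)
$q{\left(A,H \right)} = A^{2}$
$\left(G + q{\left(k,j \right)}\right)^{2} = \left(36 + \left(- \frac{1}{5}\right)^{2}\right)^{2} = \left(36 + \frac{1}{25}\right)^{2} = \left(\frac{901}{25}\right)^{2} = \frac{811801}{625}$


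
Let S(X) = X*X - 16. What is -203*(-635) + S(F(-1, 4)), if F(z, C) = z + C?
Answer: 128898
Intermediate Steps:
F(z, C) = C + z
S(X) = -16 + X² (S(X) = X² - 16 = -16 + X²)
-203*(-635) + S(F(-1, 4)) = -203*(-635) + (-16 + (4 - 1)²) = 128905 + (-16 + 3²) = 128905 + (-16 + 9) = 128905 - 7 = 128898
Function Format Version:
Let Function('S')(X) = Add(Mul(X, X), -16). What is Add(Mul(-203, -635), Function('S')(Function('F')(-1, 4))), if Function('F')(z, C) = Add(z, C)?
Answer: 128898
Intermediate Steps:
Function('F')(z, C) = Add(C, z)
Function('S')(X) = Add(-16, Pow(X, 2)) (Function('S')(X) = Add(Pow(X, 2), -16) = Add(-16, Pow(X, 2)))
Add(Mul(-203, -635), Function('S')(Function('F')(-1, 4))) = Add(Mul(-203, -635), Add(-16, Pow(Add(4, -1), 2))) = Add(128905, Add(-16, Pow(3, 2))) = Add(128905, Add(-16, 9)) = Add(128905, -7) = 128898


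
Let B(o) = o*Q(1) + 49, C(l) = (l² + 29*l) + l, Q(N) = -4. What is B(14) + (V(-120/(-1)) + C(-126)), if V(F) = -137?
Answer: 11952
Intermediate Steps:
C(l) = l² + 30*l
B(o) = 49 - 4*o (B(o) = o*(-4) + 49 = -4*o + 49 = 49 - 4*o)
B(14) + (V(-120/(-1)) + C(-126)) = (49 - 4*14) + (-137 - 126*(30 - 126)) = (49 - 56) + (-137 - 126*(-96)) = -7 + (-137 + 12096) = -7 + 11959 = 11952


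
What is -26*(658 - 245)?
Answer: -10738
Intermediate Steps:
-26*(658 - 245) = -26*413 = -10738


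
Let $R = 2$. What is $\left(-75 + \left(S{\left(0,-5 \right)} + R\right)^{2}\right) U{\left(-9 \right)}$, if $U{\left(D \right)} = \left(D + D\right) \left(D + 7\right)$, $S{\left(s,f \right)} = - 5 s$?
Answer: $-2556$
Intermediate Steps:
$U{\left(D \right)} = 2 D \left(7 + D\right)$
$\left(-75 + \left(S{\left(0,-5 \right)} + R\right)^{2}\right) U{\left(-9 \right)} = \left(-75 + \left(\left(-5\right) 0 + 2\right)^{2}\right) 2 \left(-9\right) \left(7 - 9\right) = \left(-75 + \left(0 + 2\right)^{2}\right) 2 \left(-9\right) \left(-2\right) = \left(-75 + 2^{2}\right) 36 = \left(-75 + 4\right) 36 = \left(-71\right) 36 = -2556$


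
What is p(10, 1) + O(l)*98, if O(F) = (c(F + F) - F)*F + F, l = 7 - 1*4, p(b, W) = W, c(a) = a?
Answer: 1177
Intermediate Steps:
l = 3 (l = 7 - 4 = 3)
O(F) = F + F² (O(F) = ((F + F) - F)*F + F = (2*F - F)*F + F = F*F + F = F² + F = F + F²)
p(10, 1) + O(l)*98 = 1 + (3*(1 + 3))*98 = 1 + (3*4)*98 = 1 + 12*98 = 1 + 1176 = 1177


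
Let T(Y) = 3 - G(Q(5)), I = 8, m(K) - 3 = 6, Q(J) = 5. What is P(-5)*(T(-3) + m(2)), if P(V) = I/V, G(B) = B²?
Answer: 104/5 ≈ 20.800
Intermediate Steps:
m(K) = 9 (m(K) = 3 + 6 = 9)
P(V) = 8/V
T(Y) = -22 (T(Y) = 3 - 1*5² = 3 - 1*25 = 3 - 25 = -22)
P(-5)*(T(-3) + m(2)) = (8/(-5))*(-22 + 9) = (8*(-⅕))*(-13) = -8/5*(-13) = 104/5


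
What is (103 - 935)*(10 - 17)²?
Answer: -40768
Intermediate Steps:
(103 - 935)*(10 - 17)² = -832*(-7)² = -832*49 = -40768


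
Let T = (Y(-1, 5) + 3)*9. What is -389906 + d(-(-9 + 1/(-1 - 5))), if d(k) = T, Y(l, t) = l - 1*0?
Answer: -389888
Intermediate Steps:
Y(l, t) = l (Y(l, t) = l + 0 = l)
T = 18 (T = (-1 + 3)*9 = 2*9 = 18)
d(k) = 18
-389906 + d(-(-9 + 1/(-1 - 5))) = -389906 + 18 = -389888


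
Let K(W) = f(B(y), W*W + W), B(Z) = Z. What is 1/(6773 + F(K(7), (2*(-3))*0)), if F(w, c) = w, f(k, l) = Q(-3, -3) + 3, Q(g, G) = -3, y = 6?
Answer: 1/6773 ≈ 0.00014765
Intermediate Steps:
f(k, l) = 0 (f(k, l) = -3 + 3 = 0)
K(W) = 0
1/(6773 + F(K(7), (2*(-3))*0)) = 1/(6773 + 0) = 1/6773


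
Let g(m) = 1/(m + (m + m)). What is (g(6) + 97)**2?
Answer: 3052009/324 ≈ 9419.8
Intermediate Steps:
g(m) = 1/(3*m) (g(m) = 1/(m + 2*m) = 1/(3*m))
(g(6) + 97)**2 = ((1/3)/6 + 97)**2 = ((1/3)*(1/6) + 97)**2 = (1/18 + 97)**2 = (1747/18)**2 = 3052009/324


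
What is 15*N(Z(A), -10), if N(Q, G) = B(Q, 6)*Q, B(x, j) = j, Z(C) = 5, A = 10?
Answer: 450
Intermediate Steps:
N(Q, G) = 6*Q
15*N(Z(A), -10) = 15*(6*5) = 15*30 = 450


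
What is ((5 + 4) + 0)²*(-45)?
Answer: -3645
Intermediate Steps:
((5 + 4) + 0)²*(-45) = (9 + 0)²*(-45) = 9²*(-45) = 81*(-45) = -3645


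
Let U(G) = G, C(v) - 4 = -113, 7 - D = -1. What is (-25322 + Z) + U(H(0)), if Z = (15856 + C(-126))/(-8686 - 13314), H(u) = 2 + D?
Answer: -556879747/22000 ≈ -25313.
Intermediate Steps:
D = 8 (D = 7 - 1*(-1) = 7 + 1 = 8)
H(u) = 10 (H(u) = 2 + 8 = 10)
C(v) = -109 (C(v) = 4 - 113 = -109)
Z = -15747/22000 (Z = (15856 - 109)/(-8686 - 13314) = 15747/(-22000) = 15747*(-1/22000) = -15747/22000 ≈ -0.71577)
(-25322 + Z) + U(H(0)) = (-25322 - 15747/22000) + 10 = -557099747/22000 + 10 = -556879747/22000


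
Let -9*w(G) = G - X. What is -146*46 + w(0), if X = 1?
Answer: -60443/9 ≈ -6715.9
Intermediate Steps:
w(G) = ⅑ - G/9 (w(G) = -(G - 1*1)/9 = -(G - 1)/9 = -(-1 + G)/9 = ⅑ - G/9)
-146*46 + w(0) = -146*46 + (⅑ - ⅑*0) = -6716 + (⅑ + 0) = -6716 + ⅑ = -60443/9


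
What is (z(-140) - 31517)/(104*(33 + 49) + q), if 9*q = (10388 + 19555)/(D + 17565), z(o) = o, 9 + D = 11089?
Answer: -906814765/244287887 ≈ -3.7121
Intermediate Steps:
D = 11080 (D = -9 + 11089 = 11080)
q = 3327/28645 (q = ((10388 + 19555)/(11080 + 17565))/9 = (29943/28645)/9 = (29943*(1/28645))/9 = (⅑)*(29943/28645) = 3327/28645 ≈ 0.11615)
(z(-140) - 31517)/(104*(33 + 49) + q) = (-140 - 31517)/(104*(33 + 49) + 3327/28645) = -31657/(104*82 + 3327/28645) = -31657/(8528 + 3327/28645) = -31657/244287887/28645 = -31657*28645/244287887 = -906814765/244287887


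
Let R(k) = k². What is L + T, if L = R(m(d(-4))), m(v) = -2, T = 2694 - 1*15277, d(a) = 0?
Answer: -12579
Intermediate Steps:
T = -12583 (T = 2694 - 15277 = -12583)
L = 4 (L = (-2)² = 4)
L + T = 4 - 12583 = -12579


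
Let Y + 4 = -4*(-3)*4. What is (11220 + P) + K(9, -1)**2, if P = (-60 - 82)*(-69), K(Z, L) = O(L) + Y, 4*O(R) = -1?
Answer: 366913/16 ≈ 22932.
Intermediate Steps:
O(R) = -1/4 (O(R) = (1/4)*(-1) = -1/4)
Y = 44 (Y = -4 - 4*(-3)*4 = -4 + 12*4 = -4 + 48 = 44)
K(Z, L) = 175/4 (K(Z, L) = -1/4 + 44 = 175/4)
P = 9798 (P = -142*(-69) = 9798)
(11220 + P) + K(9, -1)**2 = (11220 + 9798) + (175/4)**2 = 21018 + 30625/16 = 366913/16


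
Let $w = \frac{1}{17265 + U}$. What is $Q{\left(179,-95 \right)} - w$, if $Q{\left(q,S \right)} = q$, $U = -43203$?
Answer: $\frac{4642903}{25938} \approx 179.0$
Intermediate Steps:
$w = - \frac{1}{25938}$ ($w = \frac{1}{17265 - 43203} = \frac{1}{-25938} = - \frac{1}{25938} \approx -3.8553 \cdot 10^{-5}$)
$Q{\left(179,-95 \right)} - w = 179 - - \frac{1}{25938} = 179 + \frac{1}{25938} = \frac{4642903}{25938}$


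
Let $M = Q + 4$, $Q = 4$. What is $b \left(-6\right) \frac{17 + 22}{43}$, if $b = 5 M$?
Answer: $- \frac{9360}{43} \approx -217.67$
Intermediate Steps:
$M = 8$ ($M = 4 + 4 = 8$)
$b = 40$ ($b = 5 \cdot 8 = 40$)
$b \left(-6\right) \frac{17 + 22}{43} = 40 \left(-6\right) \frac{17 + 22}{43} = - 240 \cdot 39 \cdot \frac{1}{43} = \left(-240\right) \frac{39}{43} = - \frac{9360}{43}$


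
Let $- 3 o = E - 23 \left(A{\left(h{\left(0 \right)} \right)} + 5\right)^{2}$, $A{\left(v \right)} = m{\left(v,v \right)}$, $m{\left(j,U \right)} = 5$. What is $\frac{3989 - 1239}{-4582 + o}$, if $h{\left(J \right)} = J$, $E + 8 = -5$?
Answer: $- \frac{2750}{3811} \approx -0.7216$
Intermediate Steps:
$E = -13$ ($E = -8 - 5 = -13$)
$A{\left(v \right)} = 5$
$o = 771$ ($o = - \frac{-13 - 23 \left(5 + 5\right)^{2}}{3} = - \frac{-13 - 23 \cdot 10^{2}}{3} = - \frac{-13 - 2300}{3} = \left(- \frac{1}{3}\right) \left(-2313\right) = 771$)
$\frac{3989 - 1239}{-4582 + o} = \frac{3989 - 1239}{-4582 + 771} = \frac{2750}{-3811} = 2750 \left(- \frac{1}{3811}\right) = - \frac{2750}{3811}$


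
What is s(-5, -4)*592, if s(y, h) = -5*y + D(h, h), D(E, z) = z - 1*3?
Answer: 10656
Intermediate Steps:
D(E, z) = -3 + z (D(E, z) = z - 3 = -3 + z)
s(y, h) = -3 + h - 5*y (s(y, h) = -5*y + (-3 + h) = -3 + h - 5*y)
s(-5, -4)*592 = (-3 - 4 - 5*(-5))*592 = (-3 - 4 + 25)*592 = 18*592 = 10656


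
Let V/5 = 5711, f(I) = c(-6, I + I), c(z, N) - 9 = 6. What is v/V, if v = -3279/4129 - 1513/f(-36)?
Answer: -6296362/1768553925 ≈ -0.0035602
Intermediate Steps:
c(z, N) = 15 (c(z, N) = 9 + 6 = 15)
f(I) = 15
V = 28555 (V = 5*5711 = 28555)
v = -6296362/61935 (v = -3279/4129 - 1513/15 = -6296362/61935 ≈ -101.66)
v/V = -6296362/61935/28555 = -6296362/61935*1/28555 = -6296362/1768553925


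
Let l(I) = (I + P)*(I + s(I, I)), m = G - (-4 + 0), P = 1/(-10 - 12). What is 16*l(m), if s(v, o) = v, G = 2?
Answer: 12576/11 ≈ 1143.3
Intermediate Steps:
P = -1/22 (P = 1/(-22) = -1/22 ≈ -0.045455)
m = 6 (m = 2 - (-4 + 0) = 2 - 1*(-4) = 2 + 4 = 6)
l(I) = 2*I*(-1/22 + I) (l(I) = (I - 1/22)*(I + I) = (-1/22 + I)*(2*I) = 2*I*(-1/22 + I))
16*l(m) = 16*((1/11)*6*(-1 + 22*6)) = 16*((1/11)*6*(-1 + 132)) = 16*((1/11)*6*131) = 16*(786/11) = 12576/11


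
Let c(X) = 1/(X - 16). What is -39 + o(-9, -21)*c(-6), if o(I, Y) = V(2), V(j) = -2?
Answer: -428/11 ≈ -38.909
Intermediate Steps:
o(I, Y) = -2
c(X) = 1/(-16 + X)
-39 + o(-9, -21)*c(-6) = -39 - 2/(-16 - 6) = -39 - 2/(-22) = -39 - 2*(-1/22) = -39 + 1/11 = -428/11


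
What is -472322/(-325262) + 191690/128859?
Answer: 61606206689/20956468029 ≈ 2.9397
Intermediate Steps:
-472322/(-325262) + 191690/128859 = -472322*(-1/325262) + 191690*(1/128859) = 236161/162631 + 191690/128859 = 61606206689/20956468029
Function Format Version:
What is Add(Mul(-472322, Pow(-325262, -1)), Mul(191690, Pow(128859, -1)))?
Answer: Rational(61606206689, 20956468029) ≈ 2.9397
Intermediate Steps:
Add(Mul(-472322, Pow(-325262, -1)), Mul(191690, Pow(128859, -1))) = Add(Mul(-472322, Rational(-1, 325262)), Mul(191690, Rational(1, 128859))) = Add(Rational(236161, 162631), Rational(191690, 128859)) = Rational(61606206689, 20956468029)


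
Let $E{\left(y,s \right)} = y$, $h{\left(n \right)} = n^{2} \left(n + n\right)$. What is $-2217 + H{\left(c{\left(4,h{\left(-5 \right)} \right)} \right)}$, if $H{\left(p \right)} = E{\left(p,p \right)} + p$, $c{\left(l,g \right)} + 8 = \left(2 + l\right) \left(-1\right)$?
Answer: $-2245$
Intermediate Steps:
$h{\left(n \right)} = 2 n^{3}$ ($h{\left(n \right)} = n^{2} \cdot 2 n = 2 n^{3}$)
$c{\left(l,g \right)} = -10 - l$ ($c{\left(l,g \right)} = -8 + \left(2 + l\right) \left(-1\right) = -8 - \left(2 + l\right) = -10 - l$)
$H{\left(p \right)} = 2 p$ ($H{\left(p \right)} = p + p = 2 p$)
$-2217 + H{\left(c{\left(4,h{\left(-5 \right)} \right)} \right)} = -2217 + 2 \left(-10 - 4\right) = -2217 + 2 \left(-14\right) = -2217 - 28 = -2245$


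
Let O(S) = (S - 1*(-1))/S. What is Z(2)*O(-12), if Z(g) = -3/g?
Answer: -11/8 ≈ -1.3750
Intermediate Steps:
O(S) = (1 + S)/S (O(S) = (S + 1)/S = (1 + S)/S)
Z(2)*O(-12) = (-3/2)*((1 - 12)/(-12)) = (-3*½)*(-1/12*(-11)) = -3/2*11/12 = -11/8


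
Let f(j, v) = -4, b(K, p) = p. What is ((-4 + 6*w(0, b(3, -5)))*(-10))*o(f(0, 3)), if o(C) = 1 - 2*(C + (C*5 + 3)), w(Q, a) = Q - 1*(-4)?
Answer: -8600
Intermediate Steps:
w(Q, a) = 4 + Q (w(Q, a) = Q + 4 = 4 + Q)
o(C) = -5 - 12*C (o(C) = 1 - 2*(C + (5*C + 3)) = 1 - 2*(C + (3 + 5*C)) = 1 - 2*(3 + 6*C) = 1 + (-6 - 12*C) = -5 - 12*C)
((-4 + 6*w(0, b(3, -5)))*(-10))*o(f(0, 3)) = ((-4 + 6*(4 + 0))*(-10))*(-5 - 12*(-4)) = ((-4 + 6*4)*(-10))*(-5 + 48) = ((-4 + 24)*(-10))*43 = (20*(-10))*43 = -200*43 = -8600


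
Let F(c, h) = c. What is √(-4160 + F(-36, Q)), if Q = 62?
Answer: 2*I*√1049 ≈ 64.776*I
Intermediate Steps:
√(-4160 + F(-36, Q)) = √(-4160 - 36) = √(-4196) = 2*I*√1049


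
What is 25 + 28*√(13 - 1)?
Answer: 25 + 56*√3 ≈ 121.99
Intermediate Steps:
25 + 28*√(13 - 1) = 25 + 28*√12 = 25 + 28*(2*√3) = 25 + 56*√3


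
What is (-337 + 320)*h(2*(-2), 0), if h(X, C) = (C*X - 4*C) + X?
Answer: 68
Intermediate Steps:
h(X, C) = X - 4*C + C*X (h(X, C) = (-4*C + C*X) + X = X - 4*C + C*X)
(-337 + 320)*h(2*(-2), 0) = (-337 + 320)*(2*(-2) - 4*0 + 0*(2*(-2))) = -17*(-4 + 0 + 0*(-4)) = -17*(-4 + 0 + 0) = -17*(-4) = 68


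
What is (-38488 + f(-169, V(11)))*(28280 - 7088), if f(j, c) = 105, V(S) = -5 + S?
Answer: -813412536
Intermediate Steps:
(-38488 + f(-169, V(11)))*(28280 - 7088) = (-38488 + 105)*(28280 - 7088) = -38383*21192 = -813412536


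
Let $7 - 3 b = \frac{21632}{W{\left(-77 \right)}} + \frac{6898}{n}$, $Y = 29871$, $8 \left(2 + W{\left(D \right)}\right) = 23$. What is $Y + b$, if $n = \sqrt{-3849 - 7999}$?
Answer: $\frac{151428}{7} + \frac{3449 i \sqrt{2962}}{8886} \approx 21633.0 + 21.124 i$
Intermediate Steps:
$W{\left(D \right)} = \frac{7}{8}$ ($W{\left(D \right)} = -2 + \frac{1}{8} \cdot 23 = -2 + \frac{23}{8} = \frac{7}{8}$)
$n = 2 i \sqrt{2962}$ ($n = \sqrt{-11848} = 2 i \sqrt{2962} \approx 108.85 i$)
$b = - \frac{57669}{7} + \frac{3449 i \sqrt{2962}}{8886}$ ($b = \frac{7}{3} - \frac{\frac{21632}{\frac{7}{8}} + \frac{6898}{2 i \sqrt{2962}}}{3} = \frac{7}{3} - \frac{21632 \cdot \frac{8}{7} + 6898 \left(- \frac{i \sqrt{2962}}{5924}\right)}{3} = \frac{7}{3} - \frac{\frac{173056}{7} - \frac{3449 i \sqrt{2962}}{2962}}{3} = \frac{7}{3} - \left(\frac{173056}{21} - \frac{3449 i \sqrt{2962}}{8886}\right) = - \frac{57669}{7} + \frac{3449 i \sqrt{2962}}{8886} \approx -8238.4 + 21.124 i$)
$Y + b = 29871 - \left(\frac{57669}{7} - \frac{3449 i \sqrt{2962}}{8886}\right) = \frac{151428}{7} + \frac{3449 i \sqrt{2962}}{8886}$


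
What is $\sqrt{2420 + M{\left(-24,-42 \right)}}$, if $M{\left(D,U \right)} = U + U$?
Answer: $4 \sqrt{146} \approx 48.332$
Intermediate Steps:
$M{\left(D,U \right)} = 2 U$
$\sqrt{2420 + M{\left(-24,-42 \right)}} = \sqrt{2420 + 2 \left(-42\right)} = \sqrt{2420 - 84} = \sqrt{2336} = 4 \sqrt{146}$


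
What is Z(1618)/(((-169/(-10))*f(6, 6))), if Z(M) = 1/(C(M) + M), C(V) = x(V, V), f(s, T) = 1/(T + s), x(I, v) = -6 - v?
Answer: -20/169 ≈ -0.11834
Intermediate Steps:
C(V) = -6 - V
Z(M) = -1/6 (Z(M) = 1/((-6 - M) + M) = 1/(-6) = -1/6)
Z(1618)/(((-169/(-10))*f(6, 6))) = -1/(6*((-169/(-10))/(6 + 6))) = -1/(6*(-1/10*(-169)/12)) = -1/(6*((169/10)*(1/12))) = -1/(6*169/120) = -1/6*120/169 = -20/169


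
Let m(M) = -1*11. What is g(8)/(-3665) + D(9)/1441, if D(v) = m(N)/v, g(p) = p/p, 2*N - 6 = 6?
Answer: -4844/4321035 ≈ -0.0011210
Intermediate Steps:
N = 6 (N = 3 + (½)*6 = 3 + 3 = 6)
m(M) = -11
g(p) = 1
D(v) = -11/v
g(8)/(-3665) + D(9)/1441 = 1/(-3665) - 11/9/1441 = 1*(-1/3665) - 11*⅑*(1/1441) = -1/3665 - 11/9*1/1441 = -1/3665 - 1/1179 = -4844/4321035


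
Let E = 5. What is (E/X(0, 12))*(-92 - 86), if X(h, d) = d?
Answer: -445/6 ≈ -74.167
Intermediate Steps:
(E/X(0, 12))*(-92 - 86) = (5/12)*(-92 - 86) = (5*(1/12))*(-178) = (5/12)*(-178) = -445/6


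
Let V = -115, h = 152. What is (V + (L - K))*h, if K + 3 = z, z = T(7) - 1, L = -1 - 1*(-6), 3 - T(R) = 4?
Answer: -15960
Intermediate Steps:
T(R) = -1 (T(R) = 3 - 1*4 = 3 - 4 = -1)
L = 5 (L = -1 + 6 = 5)
z = -2 (z = -1 - 1 = -2)
K = -5 (K = -3 - 2 = -5)
(V + (L - K))*h = (-115 + (5 - 1*(-5)))*152 = (-115 + (5 + 5))*152 = (-115 + 10)*152 = -105*152 = -15960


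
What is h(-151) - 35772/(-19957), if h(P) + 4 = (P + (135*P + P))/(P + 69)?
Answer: 409237867/1636474 ≈ 250.07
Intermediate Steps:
h(P) = -4 + 137*P/(69 + P) (h(P) = -4 + (P + (135*P + P))/(P + 69) = -4 + (P + 136*P)/(69 + P) = -4 + (137*P)/(69 + P) = -4 + 137*P/(69 + P))
h(-151) - 35772/(-19957) = (-276 + 133*(-151))/(69 - 151) - 35772/(-19957) = (-276 - 20083)/(-82) - 35772*(-1/19957) = -1/82*(-20359) + 35772/19957 = 20359/82 + 35772/19957 = 409237867/1636474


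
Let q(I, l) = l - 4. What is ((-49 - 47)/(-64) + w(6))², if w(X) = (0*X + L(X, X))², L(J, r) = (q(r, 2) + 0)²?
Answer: 1225/4 ≈ 306.25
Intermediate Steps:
q(I, l) = -4 + l
L(J, r) = 4 (L(J, r) = ((-4 + 2) + 0)² = (-2 + 0)² = (-2)² = 4)
w(X) = 16 (w(X) = (0*X + 4)² = (0 + 4)² = 4² = 16)
((-49 - 47)/(-64) + w(6))² = ((-49 - 47)/(-64) + 16)² = (-96*(-1/64) + 16)² = (3/2 + 16)² = (35/2)² = 1225/4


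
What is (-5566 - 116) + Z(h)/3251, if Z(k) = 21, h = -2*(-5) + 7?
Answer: -18472161/3251 ≈ -5682.0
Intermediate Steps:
h = 17 (h = 10 + 7 = 17)
(-5566 - 116) + Z(h)/3251 = (-5566 - 116) + 21/3251 = -5682 + 21*(1/3251) = -5682 + 21/3251 = -18472161/3251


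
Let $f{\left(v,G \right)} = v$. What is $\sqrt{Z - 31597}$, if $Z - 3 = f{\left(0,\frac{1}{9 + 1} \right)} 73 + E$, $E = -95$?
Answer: $3 i \sqrt{3521} \approx 178.01 i$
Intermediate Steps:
$Z = -92$ ($Z = 3 + \left(0 \cdot 73 - 95\right) = 3 + \left(0 - 95\right) = 3 - 95 = -92$)
$\sqrt{Z - 31597} = \sqrt{-92 - 31597} = \sqrt{-31689} = 3 i \sqrt{3521}$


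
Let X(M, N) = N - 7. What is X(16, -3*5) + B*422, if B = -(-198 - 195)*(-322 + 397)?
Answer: 12438428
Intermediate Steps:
X(M, N) = -7 + N
B = 29475 (B = -(-393)*75 = -1*(-29475) = 29475)
X(16, -3*5) + B*422 = (-7 - 3*5) + 29475*422 = (-7 - 15) + 12438450 = -22 + 12438450 = 12438428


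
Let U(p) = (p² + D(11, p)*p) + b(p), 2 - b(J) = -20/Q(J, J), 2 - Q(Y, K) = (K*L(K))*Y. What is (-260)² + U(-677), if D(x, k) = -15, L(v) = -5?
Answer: 1228519873662/2291647 ≈ 5.3609e+5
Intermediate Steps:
Q(Y, K) = 2 + 5*K*Y (Q(Y, K) = 2 - K*(-5)*Y = 2 - (-5*K)*Y = 2 - (-5)*K*Y = 2 + 5*K*Y)
b(J) = 2 + 20/(2 + 5*J²) (b(J) = 2 - (-20)/(2 + 5*J*J) = 2 - (-20)/(2 + 5*J²) = 2 + 20/(2 + 5*J²))
U(p) = p² - 15*p + 2*(12 + 5*p²)/(2 + 5*p²) (U(p) = (p² - 15*p) + 2*(12 + 5*p²)/(2 + 5*p²) = p² - 15*p + 2*(12 + 5*p²)/(2 + 5*p²))
(-260)² + U(-677) = (-260)² + (20 + (2 + 5*(-677)²)*(2 + (-677)² - 15*(-677)))/(2 + 5*(-677)²) = 67600 + (20 + (2 + 5*458329)*(2 + 458329 + 10155))/(2 + 5*458329) = 67600 + (20 + (2 + 2291645)*468486)/(2 + 2291645) = 67600 + (20 + 2291647*468486)/2291647 = 67600 + (20 + 1073604536442)/2291647 = 67600 + (1/2291647)*1073604536462 = 67600 + 1073604536462/2291647 = 1228519873662/2291647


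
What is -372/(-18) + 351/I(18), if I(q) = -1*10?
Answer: -433/30 ≈ -14.433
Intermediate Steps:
I(q) = -10
-372/(-18) + 351/I(18) = -372/(-18) + 351/(-10) = -372*(-1/18) + 351*(-⅒) = 62/3 - 351/10 = -433/30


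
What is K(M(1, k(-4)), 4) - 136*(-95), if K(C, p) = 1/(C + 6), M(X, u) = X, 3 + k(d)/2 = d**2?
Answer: 90441/7 ≈ 12920.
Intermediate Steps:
k(d) = -6 + 2*d**2
K(C, p) = 1/(6 + C)
K(M(1, k(-4)), 4) - 136*(-95) = 1/(6 + 1) - 136*(-95) = 1/7 + 12920 = 90441/7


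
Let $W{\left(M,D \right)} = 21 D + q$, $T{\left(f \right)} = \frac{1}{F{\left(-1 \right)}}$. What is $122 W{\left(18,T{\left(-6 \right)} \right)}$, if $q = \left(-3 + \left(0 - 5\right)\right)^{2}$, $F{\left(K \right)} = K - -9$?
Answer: $\frac{32513}{4} \approx 8128.3$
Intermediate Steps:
$F{\left(K \right)} = 9 + K$ ($F{\left(K \right)} = K + 9 = 9 + K$)
$q = 64$ ($q = \left(-3 - 5\right)^{2} = \left(-8\right)^{2} = 64$)
$T{\left(f \right)} = \frac{1}{8}$ ($T{\left(f \right)} = \frac{1}{9 - 1} = \frac{1}{8}$)
$W{\left(M,D \right)} = 64 + 21 D$ ($W{\left(M,D \right)} = 21 D + 64 = 64 + 21 D$)
$122 W{\left(18,T{\left(-6 \right)} \right)} = 122 \left(64 + 21 \cdot \frac{1}{8}\right) = 122 \left(64 + \frac{21}{8}\right) = 122 \cdot \frac{533}{8} = \frac{32513}{4}$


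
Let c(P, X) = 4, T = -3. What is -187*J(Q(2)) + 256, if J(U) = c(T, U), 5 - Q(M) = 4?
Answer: -492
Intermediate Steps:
Q(M) = 1 (Q(M) = 5 - 1*4 = 5 - 4 = 1)
J(U) = 4
-187*J(Q(2)) + 256 = -187*4 + 256 = -748 + 256 = -492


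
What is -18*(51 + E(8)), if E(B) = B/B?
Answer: -936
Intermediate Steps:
E(B) = 1
-18*(51 + E(8)) = -18*(51 + 1) = -18*52 = -936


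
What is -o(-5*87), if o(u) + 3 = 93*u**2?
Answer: -17597922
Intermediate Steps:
o(u) = -3 + 93*u**2
-o(-5*87) = -(-3 + 93*(-5*87)**2) = -(-3 + 93*(-435)**2) = -(-3 + 93*189225) = -(-3 + 17597925) = -1*17597922 = -17597922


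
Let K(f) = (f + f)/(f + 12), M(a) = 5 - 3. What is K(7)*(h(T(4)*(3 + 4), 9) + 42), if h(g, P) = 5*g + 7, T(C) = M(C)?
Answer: 1666/19 ≈ 87.684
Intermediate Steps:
M(a) = 2
T(C) = 2
K(f) = 2*f/(12 + f) (K(f) = (2*f)/(12 + f) = 2*f/(12 + f))
h(g, P) = 7 + 5*g
K(7)*(h(T(4)*(3 + 4), 9) + 42) = (2*7/(12 + 7))*((7 + 5*(2*(3 + 4))) + 42) = (2*7/19)*((7 + 5*(2*7)) + 42) = (2*7*(1/19))*((7 + 5*14) + 42) = 14*((7 + 70) + 42)/19 = 14*(77 + 42)/19 = (14/19)*119 = 1666/19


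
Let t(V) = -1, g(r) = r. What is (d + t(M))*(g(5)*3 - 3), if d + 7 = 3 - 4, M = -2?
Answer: -108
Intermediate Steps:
d = -8 (d = -7 + (3 - 4) = -7 - 1 = -8)
(d + t(M))*(g(5)*3 - 3) = (-8 - 1)*(5*3 - 3) = -9*(15 - 3) = -9*12 = -108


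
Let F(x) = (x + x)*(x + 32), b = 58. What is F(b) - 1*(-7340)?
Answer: 17780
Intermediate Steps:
F(x) = 2*x*(32 + x) (F(x) = (2*x)*(32 + x) = 2*x*(32 + x))
F(b) - 1*(-7340) = 2*58*(32 + 58) - 1*(-7340) = 2*58*90 + 7340 = 10440 + 7340 = 17780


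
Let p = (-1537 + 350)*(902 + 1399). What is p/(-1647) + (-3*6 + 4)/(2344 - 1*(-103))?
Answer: 2227812077/1343403 ≈ 1658.3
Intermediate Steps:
p = -2731287 (p = -1187*2301 = -2731287)
p/(-1647) + (-3*6 + 4)/(2344 - 1*(-103)) = -2731287/(-1647) + (-3*6 + 4)/(2344 - 1*(-103)) = -2731287*(-1/1647) + (-18 + 4)/(2344 + 103) = 910429/549 - 14/2447 = 2227812077/1343403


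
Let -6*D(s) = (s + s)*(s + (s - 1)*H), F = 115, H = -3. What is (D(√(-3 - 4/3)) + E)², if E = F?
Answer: 1017730/81 - 2018*I*√39/27 ≈ 12565.0 - 466.76*I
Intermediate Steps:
D(s) = -s*(3 - 2*s)/3 (D(s) = -(s + s)*(s + (s - 1)*(-3))/6 = -2*s*(s + (-1 + s)*(-3))/6 = -2*s*(s + (3 - 3*s))/6 = -2*s*(3 - 2*s)/6 = -s*(3 - 2*s)/3)
E = 115
(D(√(-3 - 4/3)) + E)² = (√(-3 - 4/3)*(-3 + 2*√(-3 - 4/3))/3 + 115)² = (√(-13/3)*(-3 + 2*√(-13/3))/3 + 115)² = ((I*√39/3)*(-3 + 2*(I*√39/3))/3 + 115)² = ((I*√39/3)*(-3 + 2*I*√39/3)/3 + 115)² = (I*√39*(-3 + 2*I*√39/3)/9 + 115)² = (115 + I*√39*(-3 + 2*I*√39/3)/9)²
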